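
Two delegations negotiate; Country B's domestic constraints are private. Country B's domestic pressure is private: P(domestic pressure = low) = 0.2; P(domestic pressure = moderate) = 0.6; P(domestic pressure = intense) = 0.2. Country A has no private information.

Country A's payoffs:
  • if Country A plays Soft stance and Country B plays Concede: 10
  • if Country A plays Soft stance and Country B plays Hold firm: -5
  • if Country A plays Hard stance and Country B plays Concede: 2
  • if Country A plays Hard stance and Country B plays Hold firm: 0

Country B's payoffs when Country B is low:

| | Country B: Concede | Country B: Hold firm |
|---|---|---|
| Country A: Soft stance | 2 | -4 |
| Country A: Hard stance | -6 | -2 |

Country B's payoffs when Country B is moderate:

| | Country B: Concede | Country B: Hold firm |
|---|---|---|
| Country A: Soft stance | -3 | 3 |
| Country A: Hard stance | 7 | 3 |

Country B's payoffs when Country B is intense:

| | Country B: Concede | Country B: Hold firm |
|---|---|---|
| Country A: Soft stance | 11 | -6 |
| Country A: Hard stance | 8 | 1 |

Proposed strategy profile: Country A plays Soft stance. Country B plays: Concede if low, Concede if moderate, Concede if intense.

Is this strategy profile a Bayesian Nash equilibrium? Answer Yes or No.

No

Country A plays Soft stance: E[Soft stance] = 0.2·(10) + 0.6·(10) + 0.2·(10) = 10; E[Hard stance] = 2. Best-responding. ✓
Country B (domestic pressure low), facing Soft stance: Concede gives 2, Hold firm gives -4. Proposed Concede is best. ✓
Country B (domestic pressure moderate), facing Soft stance: Concede gives -3, Hold firm gives 3. Proposed Concede is not best — profitable deviation exists. ✗
Country B (domestic pressure intense), facing Soft stance: Concede gives 11, Hold firm gives -6. Proposed Concede is best. ✓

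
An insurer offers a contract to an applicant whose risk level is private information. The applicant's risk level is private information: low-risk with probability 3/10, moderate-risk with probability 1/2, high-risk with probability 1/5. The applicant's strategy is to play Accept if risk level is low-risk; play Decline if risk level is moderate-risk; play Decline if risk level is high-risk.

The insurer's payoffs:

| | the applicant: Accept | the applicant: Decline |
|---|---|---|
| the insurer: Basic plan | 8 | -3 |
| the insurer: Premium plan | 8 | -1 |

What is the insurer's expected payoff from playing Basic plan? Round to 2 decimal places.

0.30

E[Basic plan] = 3/10·8 + 1/2·(-3) + 1/5·(-3) = 12/5 + (-3/2) + (-3/5) = 3/10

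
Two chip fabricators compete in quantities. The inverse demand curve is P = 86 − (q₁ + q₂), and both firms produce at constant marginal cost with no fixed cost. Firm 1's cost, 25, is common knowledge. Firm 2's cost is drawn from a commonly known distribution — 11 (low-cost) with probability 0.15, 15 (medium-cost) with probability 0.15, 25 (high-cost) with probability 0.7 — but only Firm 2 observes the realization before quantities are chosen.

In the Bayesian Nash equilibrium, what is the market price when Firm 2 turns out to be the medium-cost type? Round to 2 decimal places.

40.93

Type-c best response for Firm 2: q₂(c) = (86 − c)/2 − q₁/2.
Firm 1 maximizes expected profit; its first-order condition is 86 − 2q₁ − E[q₂] − 25 = 0.
Substituting E[q₂] and solving: E[c₂] = 21.4, so q₁ = (86 − 2·25 + 21.4)/3 = 19.1333.
q₂(medium-cost) = 25.9333, so P = 86 − (19.1333 + 25.9333) = 40.9333.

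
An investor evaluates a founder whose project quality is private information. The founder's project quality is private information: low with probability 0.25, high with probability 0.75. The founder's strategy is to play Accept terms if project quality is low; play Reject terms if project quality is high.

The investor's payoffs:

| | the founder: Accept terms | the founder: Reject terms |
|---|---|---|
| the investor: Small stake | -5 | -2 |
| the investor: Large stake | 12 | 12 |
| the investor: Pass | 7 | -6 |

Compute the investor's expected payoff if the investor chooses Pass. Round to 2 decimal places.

E[Pass] = 0.25·7 + 0.75·(-6) = 1.75 + (-4.5) = -2.75

-2.75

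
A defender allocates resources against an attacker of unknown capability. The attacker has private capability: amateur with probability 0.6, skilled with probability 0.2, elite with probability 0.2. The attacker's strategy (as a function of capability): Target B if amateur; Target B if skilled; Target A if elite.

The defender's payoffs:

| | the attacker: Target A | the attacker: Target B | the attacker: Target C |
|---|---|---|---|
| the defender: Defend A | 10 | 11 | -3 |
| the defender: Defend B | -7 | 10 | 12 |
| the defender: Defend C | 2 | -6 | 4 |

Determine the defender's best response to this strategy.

E[Defend A] = 0.6·(11) + 0.2·(11) + 0.2·(10) = 10.8
E[Defend B] = 0.6·(10) + 0.2·(10) + 0.2·(-7) = 6.6
E[Defend C] = 0.6·(-6) + 0.2·(-6) + 0.2·(2) = -4.4
Best response: Defend A (10.8 is the largest).

Defend A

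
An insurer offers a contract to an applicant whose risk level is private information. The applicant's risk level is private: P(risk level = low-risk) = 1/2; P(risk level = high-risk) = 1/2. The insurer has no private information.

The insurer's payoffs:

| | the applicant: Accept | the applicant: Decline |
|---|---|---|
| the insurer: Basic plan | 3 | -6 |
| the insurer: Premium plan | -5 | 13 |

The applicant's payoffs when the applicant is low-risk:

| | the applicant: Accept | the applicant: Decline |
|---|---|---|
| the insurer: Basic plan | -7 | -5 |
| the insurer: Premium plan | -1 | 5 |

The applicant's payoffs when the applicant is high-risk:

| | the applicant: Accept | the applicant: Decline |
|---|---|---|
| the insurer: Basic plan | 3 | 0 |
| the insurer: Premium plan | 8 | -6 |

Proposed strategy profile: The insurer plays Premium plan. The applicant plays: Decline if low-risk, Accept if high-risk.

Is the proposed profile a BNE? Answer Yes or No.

Yes

The insurer plays Premium plan: E[Premium plan] = 1/2·(13) + 1/2·(-5) = 4; E[Basic plan] = -3/2. Best-responding. ✓
The applicant (risk level low-risk), facing Premium plan: Accept gives -1, Decline gives 5. Proposed Decline is best. ✓
The applicant (risk level high-risk), facing Premium plan: Accept gives 8, Decline gives -6. Proposed Accept is best. ✓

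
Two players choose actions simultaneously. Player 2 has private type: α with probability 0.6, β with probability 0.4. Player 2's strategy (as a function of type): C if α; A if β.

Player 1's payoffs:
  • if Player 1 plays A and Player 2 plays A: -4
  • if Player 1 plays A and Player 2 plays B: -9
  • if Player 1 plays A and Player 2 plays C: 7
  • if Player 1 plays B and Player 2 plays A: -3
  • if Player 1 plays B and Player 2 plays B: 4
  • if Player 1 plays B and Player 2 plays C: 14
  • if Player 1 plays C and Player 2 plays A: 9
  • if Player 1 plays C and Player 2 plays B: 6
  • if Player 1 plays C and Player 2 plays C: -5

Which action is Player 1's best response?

E[A] = 0.6·(7) + 0.4·(-4) = 2.6
E[B] = 0.6·(14) + 0.4·(-3) = 7.2
E[C] = 0.6·(-5) + 0.4·(9) = 0.6
Best response: B (7.2 is the largest).

B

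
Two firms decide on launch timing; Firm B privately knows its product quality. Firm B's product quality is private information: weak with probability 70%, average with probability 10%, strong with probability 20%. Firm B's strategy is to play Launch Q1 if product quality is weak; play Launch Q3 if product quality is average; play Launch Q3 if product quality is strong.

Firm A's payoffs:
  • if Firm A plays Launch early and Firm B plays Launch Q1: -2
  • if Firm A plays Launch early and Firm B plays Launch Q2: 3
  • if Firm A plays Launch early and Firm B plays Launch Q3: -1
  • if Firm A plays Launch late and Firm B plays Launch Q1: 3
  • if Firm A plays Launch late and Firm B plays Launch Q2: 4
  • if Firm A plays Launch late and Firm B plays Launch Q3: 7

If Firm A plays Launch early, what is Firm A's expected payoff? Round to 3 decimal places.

E[Launch early] = 0.7·(-2) + 0.1·(-1) + 0.2·(-1) = (-1.4) + (-0.1) + (-0.2) = -1.7

-1.700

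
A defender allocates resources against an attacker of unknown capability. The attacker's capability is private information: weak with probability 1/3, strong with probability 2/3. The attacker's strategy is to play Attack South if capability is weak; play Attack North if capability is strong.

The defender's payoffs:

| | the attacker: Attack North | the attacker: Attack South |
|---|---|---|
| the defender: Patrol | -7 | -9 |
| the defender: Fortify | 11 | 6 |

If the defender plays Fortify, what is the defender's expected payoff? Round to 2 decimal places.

9.33

E[Fortify] = 1/3·6 + 2/3·11 = 2 + 22/3 = 28/3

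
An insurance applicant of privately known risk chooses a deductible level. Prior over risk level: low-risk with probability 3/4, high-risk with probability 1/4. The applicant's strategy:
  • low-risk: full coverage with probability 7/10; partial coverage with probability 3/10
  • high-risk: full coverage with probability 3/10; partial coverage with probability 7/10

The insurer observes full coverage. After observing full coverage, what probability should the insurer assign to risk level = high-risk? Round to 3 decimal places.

0.125

P(full coverage) = (3/4)·(7/10) + (1/4)·(3/10) = 3/5
P(high-risk | full coverage) = ((1/4)·(3/10)) / (3/5) = (3/40) / (3/5) = 1/8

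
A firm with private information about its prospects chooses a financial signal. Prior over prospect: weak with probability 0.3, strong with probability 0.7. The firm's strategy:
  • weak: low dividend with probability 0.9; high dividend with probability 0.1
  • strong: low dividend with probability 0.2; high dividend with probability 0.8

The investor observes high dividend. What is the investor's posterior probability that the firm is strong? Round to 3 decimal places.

0.949

P(high dividend) = 0.3·0.1 + 0.7·0.8 = 0.59
P(strong | high dividend) = (0.7·0.8) / 0.59 = 0.56 / 0.59 = 0.949153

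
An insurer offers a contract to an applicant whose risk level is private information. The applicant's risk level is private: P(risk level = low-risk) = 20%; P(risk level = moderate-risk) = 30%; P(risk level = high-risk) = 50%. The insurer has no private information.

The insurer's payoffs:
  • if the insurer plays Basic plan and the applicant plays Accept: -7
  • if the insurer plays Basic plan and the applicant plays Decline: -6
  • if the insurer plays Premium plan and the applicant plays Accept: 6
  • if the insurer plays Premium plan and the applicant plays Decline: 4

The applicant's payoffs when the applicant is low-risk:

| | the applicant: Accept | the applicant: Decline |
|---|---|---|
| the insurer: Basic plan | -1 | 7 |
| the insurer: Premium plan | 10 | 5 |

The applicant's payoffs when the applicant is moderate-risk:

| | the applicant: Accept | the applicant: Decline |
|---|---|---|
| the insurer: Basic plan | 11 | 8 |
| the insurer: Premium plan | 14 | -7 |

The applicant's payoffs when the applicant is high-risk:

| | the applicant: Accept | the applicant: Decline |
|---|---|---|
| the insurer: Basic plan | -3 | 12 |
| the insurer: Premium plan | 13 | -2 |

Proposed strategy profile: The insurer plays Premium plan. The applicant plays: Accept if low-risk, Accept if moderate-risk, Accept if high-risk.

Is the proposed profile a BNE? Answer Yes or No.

The insurer plays Premium plan: E[Premium plan] = 0.2·(6) + 0.3·(6) + 0.5·(6) = 6; E[Basic plan] = -7. Best-responding. ✓
The applicant (risk level low-risk), facing Premium plan: Accept gives 10, Decline gives 5. Proposed Accept is best. ✓
The applicant (risk level moderate-risk), facing Premium plan: Accept gives 14, Decline gives -7. Proposed Accept is best. ✓
The applicant (risk level high-risk), facing Premium plan: Accept gives 13, Decline gives -2. Proposed Accept is best. ✓

Yes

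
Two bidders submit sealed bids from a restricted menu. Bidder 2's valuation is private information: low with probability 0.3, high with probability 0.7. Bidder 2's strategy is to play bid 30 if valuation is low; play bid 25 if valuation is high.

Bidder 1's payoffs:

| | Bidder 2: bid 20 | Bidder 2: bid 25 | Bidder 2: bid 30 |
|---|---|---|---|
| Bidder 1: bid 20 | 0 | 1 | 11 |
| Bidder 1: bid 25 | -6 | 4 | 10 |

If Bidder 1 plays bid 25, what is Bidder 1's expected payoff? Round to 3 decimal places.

E[bid 25] = 0.3·10 + 0.7·4 = 3 + 2.8 = 5.8

5.800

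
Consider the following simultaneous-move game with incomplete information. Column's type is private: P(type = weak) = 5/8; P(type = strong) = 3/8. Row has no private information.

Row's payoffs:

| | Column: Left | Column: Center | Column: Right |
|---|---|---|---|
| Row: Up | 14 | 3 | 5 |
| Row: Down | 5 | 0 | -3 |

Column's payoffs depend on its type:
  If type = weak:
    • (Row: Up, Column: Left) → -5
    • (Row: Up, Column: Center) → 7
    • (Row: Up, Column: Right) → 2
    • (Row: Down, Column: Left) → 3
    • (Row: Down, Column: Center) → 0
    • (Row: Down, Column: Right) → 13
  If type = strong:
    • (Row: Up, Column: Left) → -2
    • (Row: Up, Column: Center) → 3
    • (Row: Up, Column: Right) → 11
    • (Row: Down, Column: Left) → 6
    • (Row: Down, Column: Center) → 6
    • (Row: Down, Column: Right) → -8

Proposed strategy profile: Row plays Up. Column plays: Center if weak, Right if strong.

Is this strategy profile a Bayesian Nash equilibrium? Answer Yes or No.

A profile is a BNE iff every type of every player is best-responding given beliefs about the other side.
Row plays Up: E[Up] = 5/8·(3) + 3/8·(5) = 15/4; E[Down] = -9/8. Best-responding. ✓
Column (type weak), facing Up: Left gives -5, Center gives 7, Right gives 2. Proposed Center is best. ✓
Column (type strong), facing Up: Left gives -2, Center gives 3, Right gives 11. Proposed Right is best. ✓

Yes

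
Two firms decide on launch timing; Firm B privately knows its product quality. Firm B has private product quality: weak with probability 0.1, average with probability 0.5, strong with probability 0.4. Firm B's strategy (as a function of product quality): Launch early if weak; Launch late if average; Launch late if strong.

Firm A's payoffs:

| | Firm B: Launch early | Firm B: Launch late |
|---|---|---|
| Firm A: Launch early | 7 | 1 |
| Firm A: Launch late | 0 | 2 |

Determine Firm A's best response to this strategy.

E[Launch early] = 0.1·(7) + 0.5·(1) + 0.4·(1) = 1.6
E[Launch late] = 0.1·(0) + 0.5·(2) + 0.4·(2) = 1.8
Best response: Launch late (1.8 is the largest).

Launch late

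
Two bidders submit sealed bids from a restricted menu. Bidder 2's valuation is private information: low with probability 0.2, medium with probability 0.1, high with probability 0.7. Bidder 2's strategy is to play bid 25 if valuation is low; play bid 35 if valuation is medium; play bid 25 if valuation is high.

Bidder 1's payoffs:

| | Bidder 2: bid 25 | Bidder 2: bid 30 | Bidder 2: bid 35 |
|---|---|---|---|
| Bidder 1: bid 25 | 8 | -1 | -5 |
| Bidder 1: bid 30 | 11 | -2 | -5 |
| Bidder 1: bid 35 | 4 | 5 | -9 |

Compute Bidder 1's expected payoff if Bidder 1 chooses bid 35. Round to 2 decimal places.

Take the expectation over Bidder 2's valuation, weighting each type's action by its prior probability.
E[bid 35] = 0.2·4 + 0.1·(-9) + 0.7·4 = 0.8 + (-0.9) + 2.8 = 2.7

2.70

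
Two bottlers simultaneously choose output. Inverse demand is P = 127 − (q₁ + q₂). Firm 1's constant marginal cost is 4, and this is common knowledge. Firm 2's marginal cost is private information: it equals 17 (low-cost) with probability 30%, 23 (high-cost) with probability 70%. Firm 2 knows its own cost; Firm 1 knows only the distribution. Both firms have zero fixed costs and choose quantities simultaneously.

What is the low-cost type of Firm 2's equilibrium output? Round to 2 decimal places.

Type-c best response for Firm 2: q₂(c) = (127 − c)/2 − q₁/2.
Firm 1 maximizes expected profit; its first-order condition is 127 − 2q₁ − E[q₂] − 4 = 0.
Substituting E[q₂] and solving: E[c₂] = 21.2, so q₁ = (127 − 2·4 + 21.2)/3 = 46.7333.
q₂(low-cost) = (127 − 17 − 46.7333)/2 = 31.6333.

31.63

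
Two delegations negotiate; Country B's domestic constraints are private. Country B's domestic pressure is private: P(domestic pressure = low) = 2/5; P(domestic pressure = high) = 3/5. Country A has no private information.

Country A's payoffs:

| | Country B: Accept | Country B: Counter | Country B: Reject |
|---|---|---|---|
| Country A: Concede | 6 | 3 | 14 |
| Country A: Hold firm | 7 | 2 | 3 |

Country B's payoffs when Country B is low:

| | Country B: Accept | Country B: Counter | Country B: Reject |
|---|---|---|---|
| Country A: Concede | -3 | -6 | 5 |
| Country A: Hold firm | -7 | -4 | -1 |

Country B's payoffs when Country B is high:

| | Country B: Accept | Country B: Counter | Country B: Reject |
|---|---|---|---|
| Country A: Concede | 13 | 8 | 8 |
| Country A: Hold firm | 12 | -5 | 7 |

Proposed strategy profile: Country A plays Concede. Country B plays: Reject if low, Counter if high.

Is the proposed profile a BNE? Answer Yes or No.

Country A plays Concede: E[Concede] = 2/5·(14) + 3/5·(3) = 37/5; E[Hold firm] = 12/5. Best-responding. ✓
Country B (domestic pressure low), facing Concede: Accept gives -3, Counter gives -6, Reject gives 5. Proposed Reject is best. ✓
Country B (domestic pressure high), facing Concede: Accept gives 13, Counter gives 8, Reject gives 8. Proposed Counter is not best — profitable deviation exists. ✗

No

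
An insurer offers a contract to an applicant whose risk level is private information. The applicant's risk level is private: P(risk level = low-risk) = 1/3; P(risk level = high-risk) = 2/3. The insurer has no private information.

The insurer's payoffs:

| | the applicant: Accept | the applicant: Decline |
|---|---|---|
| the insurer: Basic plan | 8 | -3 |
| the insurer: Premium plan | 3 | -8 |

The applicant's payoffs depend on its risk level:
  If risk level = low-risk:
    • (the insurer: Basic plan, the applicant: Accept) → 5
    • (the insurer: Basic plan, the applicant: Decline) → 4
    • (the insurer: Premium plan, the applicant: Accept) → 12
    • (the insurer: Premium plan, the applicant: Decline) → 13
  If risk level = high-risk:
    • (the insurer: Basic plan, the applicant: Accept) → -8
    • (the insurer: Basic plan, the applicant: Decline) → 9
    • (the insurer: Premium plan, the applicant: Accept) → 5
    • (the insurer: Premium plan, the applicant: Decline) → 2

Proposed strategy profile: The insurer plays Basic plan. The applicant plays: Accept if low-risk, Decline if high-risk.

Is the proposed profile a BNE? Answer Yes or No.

Yes

The insurer plays Basic plan: E[Basic plan] = 1/3·(8) + 2/3·(-3) = 2/3; E[Premium plan] = -13/3. Best-responding. ✓
The applicant (risk level low-risk), facing Basic plan: Accept gives 5, Decline gives 4. Proposed Accept is best. ✓
The applicant (risk level high-risk), facing Basic plan: Accept gives -8, Decline gives 9. Proposed Decline is best. ✓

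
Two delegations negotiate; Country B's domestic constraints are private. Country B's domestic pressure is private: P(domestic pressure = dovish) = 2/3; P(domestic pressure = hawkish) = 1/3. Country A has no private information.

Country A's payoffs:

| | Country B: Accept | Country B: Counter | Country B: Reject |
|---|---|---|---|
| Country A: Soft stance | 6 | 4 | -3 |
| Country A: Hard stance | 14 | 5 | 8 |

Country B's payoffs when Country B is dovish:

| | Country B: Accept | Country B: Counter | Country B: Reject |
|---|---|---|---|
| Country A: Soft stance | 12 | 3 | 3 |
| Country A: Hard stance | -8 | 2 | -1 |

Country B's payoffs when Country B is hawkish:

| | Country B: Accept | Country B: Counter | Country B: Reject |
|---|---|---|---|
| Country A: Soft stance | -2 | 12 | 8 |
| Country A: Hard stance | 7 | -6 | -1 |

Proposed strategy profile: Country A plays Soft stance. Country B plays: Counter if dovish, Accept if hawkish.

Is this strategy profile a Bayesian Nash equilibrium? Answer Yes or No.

A profile is a BNE iff every type of every player is best-responding given beliefs about the other side.
Country A plays Soft stance: E[Soft stance] = 2/3·(4) + 1/3·(6) = 14/3; E[Hard stance] = 8. Not best-responding. ✗
Country B (domestic pressure dovish), facing Soft stance: Accept gives 12, Counter gives 3, Reject gives 3. Proposed Counter is not best — profitable deviation exists. ✗
Country B (domestic pressure hawkish), facing Soft stance: Accept gives -2, Counter gives 12, Reject gives 8. Proposed Accept is not best — profitable deviation exists. ✗

No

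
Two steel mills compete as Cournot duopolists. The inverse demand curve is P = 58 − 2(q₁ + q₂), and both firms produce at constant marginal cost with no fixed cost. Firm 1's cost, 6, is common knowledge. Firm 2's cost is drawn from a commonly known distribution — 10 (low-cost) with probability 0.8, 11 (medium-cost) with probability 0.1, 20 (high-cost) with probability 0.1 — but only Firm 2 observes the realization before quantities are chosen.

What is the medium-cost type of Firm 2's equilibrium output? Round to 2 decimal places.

6.99

Each type of Firm 2 best-responds to q₁; Firm 1 best-responds to the expected q₂ over Firm 2's types.
Firm 2 with cost c maximizes (58 − 2(q₁+q₂) − c)·q₂, giving q₂(c) = (58 − c − 2q₁)/4.
E[c₂] = 0.8·10 + 0.1·11 + 0.1·20 = 11.1
Firm 1's FOC against E[q₂] yields q₁ = (58 − 2·6 + E[c₂])/6 = (58 − 12 + 11.1)/6 = 9.51667.
q₂(medium-cost) = (58 − 11 − 2·9.51667)/4 = 6.99167.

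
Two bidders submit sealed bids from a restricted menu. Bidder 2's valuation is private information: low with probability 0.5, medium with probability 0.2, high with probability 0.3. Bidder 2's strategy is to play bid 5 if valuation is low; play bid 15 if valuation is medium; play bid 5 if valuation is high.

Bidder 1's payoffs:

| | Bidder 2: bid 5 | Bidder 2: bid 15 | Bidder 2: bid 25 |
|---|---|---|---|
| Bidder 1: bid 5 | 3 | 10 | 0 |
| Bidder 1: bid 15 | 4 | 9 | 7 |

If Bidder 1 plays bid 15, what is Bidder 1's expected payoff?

5

E[bid 15] = 0.5·4 + 0.2·9 + 0.3·4 = 2 + 1.8 + 1.2 = 5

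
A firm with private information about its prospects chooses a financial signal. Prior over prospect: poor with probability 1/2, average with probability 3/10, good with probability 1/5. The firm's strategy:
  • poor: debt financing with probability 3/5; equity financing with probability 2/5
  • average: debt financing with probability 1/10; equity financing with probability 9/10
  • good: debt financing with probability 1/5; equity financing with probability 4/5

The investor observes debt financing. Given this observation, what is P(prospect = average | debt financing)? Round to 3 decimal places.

0.081

P(debt financing) = (1/2)·(3/5) + (3/10)·(1/10) + (1/5)·(1/5) = 37/100
P(average | debt financing) = ((3/10)·(1/10)) / (37/100) = (3/100) / (37/100) = 3/37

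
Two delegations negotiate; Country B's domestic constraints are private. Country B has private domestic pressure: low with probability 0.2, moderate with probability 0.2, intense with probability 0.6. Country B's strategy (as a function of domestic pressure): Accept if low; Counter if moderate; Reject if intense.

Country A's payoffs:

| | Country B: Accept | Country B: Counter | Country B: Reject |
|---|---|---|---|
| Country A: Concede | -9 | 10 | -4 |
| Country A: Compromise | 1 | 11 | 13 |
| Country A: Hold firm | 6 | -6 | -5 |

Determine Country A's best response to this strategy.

Compromise

E[Concede] = 0.2·(-9) + 0.2·(10) + 0.6·(-4) = -2.2
E[Compromise] = 0.2·(1) + 0.2·(11) + 0.6·(13) = 10.2
E[Hold firm] = 0.2·(6) + 0.2·(-6) + 0.6·(-5) = -3
Best response: Compromise (10.2 is the largest).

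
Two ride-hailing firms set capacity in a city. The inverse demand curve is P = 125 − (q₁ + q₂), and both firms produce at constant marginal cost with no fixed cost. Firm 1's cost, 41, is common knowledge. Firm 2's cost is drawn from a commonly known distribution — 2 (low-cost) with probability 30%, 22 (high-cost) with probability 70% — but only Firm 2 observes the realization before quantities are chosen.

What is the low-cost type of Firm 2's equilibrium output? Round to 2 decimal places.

51.67

Type-c best response for Firm 2: q₂(c) = (125 − c)/2 − q₁/2.
Firm 1 maximizes expected profit; its first-order condition is 125 − 2q₁ − E[q₂] − 41 = 0.
Substituting E[q₂] and solving: E[c₂] = 16, so q₁ = (125 − 2·41 + 16)/3 = 19.6667.
q₂(low-cost) = (125 − 2 − 19.6667)/2 = 51.6667.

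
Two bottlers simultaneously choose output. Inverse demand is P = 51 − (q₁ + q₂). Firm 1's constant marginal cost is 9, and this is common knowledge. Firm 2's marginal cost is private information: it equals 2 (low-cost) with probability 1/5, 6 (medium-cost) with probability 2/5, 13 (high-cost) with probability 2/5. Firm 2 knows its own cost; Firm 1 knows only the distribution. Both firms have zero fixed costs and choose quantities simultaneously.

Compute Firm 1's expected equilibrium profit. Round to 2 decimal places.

186.78

Type-c best response for Firm 2: q₂(c) = (51 − c)/2 − q₁/2.
Firm 1 maximizes expected profit; its first-order condition is 51 − 2q₁ − E[q₂] − 9 = 0.
Substituting E[q₂] and solving: E[c₂] = 8, so q₁ = (51 − 2·9 + 8)/3 = 13.6667.
E[P] = 51 − (q₁ + E[q₂]) = 22.6667; Firm 1's expected profit = (E[P] − 9)·q₁ = (22.6667 − 9)·13.6667 = 186.778.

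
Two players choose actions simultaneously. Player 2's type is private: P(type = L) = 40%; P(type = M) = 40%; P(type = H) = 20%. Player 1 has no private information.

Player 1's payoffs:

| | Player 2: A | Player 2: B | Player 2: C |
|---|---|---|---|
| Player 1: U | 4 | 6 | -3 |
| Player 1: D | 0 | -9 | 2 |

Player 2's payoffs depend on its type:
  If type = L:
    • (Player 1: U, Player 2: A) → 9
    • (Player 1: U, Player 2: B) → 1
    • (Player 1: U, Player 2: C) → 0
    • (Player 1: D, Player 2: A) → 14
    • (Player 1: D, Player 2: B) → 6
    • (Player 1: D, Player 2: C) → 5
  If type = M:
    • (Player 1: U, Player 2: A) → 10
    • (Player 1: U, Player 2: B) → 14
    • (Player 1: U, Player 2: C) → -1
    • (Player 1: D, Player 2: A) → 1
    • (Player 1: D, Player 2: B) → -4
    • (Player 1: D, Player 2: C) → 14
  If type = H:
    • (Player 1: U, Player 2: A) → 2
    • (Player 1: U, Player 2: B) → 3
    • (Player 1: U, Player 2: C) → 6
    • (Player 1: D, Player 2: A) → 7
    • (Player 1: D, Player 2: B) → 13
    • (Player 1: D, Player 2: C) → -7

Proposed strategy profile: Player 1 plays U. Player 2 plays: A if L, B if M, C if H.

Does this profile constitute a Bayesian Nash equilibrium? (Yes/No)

Yes

A profile is a BNE iff every type of every player is best-responding given beliefs about the other side.
Player 1 plays U: E[U] = 0.4·(4) + 0.4·(6) + 0.2·(-3) = 3.4; E[D] = -3.2. Best-responding. ✓
Player 2 (type L), facing U: A gives 9, B gives 1, C gives 0. Proposed A is best. ✓
Player 2 (type M), facing U: A gives 10, B gives 14, C gives -1. Proposed B is best. ✓
Player 2 (type H), facing U: A gives 2, B gives 3, C gives 6. Proposed C is best. ✓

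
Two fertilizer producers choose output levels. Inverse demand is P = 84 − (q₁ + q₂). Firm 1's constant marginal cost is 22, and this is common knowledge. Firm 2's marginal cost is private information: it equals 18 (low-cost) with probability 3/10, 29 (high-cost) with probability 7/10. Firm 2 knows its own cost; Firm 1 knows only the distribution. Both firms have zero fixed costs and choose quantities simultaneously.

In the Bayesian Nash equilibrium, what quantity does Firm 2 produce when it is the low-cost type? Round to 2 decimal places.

Type-c best response for Firm 2: q₂(c) = (84 − c)/2 − q₁/2.
Firm 1 maximizes expected profit; its first-order condition is 84 − 2q₁ − E[q₂] − 22 = 0.
Substituting E[q₂] and solving: E[c₂] = 25.7, so q₁ = (84 − 2·22 + 25.7)/3 = 21.9.
q₂(low-cost) = (84 − 18 − 21.9)/2 = 22.05.

22.05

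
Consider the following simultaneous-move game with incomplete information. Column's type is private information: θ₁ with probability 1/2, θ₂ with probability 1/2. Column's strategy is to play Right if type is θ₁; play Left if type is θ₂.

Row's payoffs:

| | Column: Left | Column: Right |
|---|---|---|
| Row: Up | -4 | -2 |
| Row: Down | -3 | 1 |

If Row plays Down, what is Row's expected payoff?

E[Down] = 1/2·1 + 1/2·(-3) = 1/2 + (-3/2) = -1

-1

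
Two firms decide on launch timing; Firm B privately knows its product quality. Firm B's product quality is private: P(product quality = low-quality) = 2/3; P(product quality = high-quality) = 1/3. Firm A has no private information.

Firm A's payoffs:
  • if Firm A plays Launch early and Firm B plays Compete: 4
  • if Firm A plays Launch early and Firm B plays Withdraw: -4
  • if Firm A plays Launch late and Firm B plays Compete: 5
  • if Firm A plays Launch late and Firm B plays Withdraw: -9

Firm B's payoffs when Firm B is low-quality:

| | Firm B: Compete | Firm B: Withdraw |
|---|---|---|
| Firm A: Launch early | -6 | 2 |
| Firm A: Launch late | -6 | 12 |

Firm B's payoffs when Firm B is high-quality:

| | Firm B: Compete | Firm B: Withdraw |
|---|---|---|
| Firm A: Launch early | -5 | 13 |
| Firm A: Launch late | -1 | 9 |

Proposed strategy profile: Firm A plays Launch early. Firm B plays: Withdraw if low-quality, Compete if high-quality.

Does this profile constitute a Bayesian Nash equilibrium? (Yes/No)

Firm A plays Launch early: E[Launch early] = 2/3·(-4) + 1/3·(4) = -4/3; E[Launch late] = -13/3. Best-responding. ✓
Firm B (product quality low-quality), facing Launch early: Compete gives -6, Withdraw gives 2. Proposed Withdraw is best. ✓
Firm B (product quality high-quality), facing Launch early: Compete gives -5, Withdraw gives 13. Proposed Compete is not best — profitable deviation exists. ✗

No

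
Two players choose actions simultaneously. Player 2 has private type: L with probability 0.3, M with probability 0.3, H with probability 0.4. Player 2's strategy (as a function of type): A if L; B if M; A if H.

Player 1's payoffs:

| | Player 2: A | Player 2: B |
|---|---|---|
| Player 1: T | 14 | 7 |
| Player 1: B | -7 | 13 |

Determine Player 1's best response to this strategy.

E[T] = 0.3·(14) + 0.3·(7) + 0.4·(14) = 11.9
E[B] = 0.3·(-7) + 0.3·(13) + 0.4·(-7) = -1
Best response: T (11.9 is the largest).

T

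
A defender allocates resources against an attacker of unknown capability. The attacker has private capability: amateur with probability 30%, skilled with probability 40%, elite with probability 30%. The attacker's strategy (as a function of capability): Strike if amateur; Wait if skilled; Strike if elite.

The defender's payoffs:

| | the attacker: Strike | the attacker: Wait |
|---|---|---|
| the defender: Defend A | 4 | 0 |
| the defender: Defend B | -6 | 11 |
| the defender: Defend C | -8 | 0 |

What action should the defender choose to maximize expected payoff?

Defend A

E[Defend A] = 0.3·(4) + 0.4·(0) + 0.3·(4) = 2.4
E[Defend B] = 0.3·(-6) + 0.4·(11) + 0.3·(-6) = 0.8
E[Defend C] = 0.3·(-8) + 0.4·(0) + 0.3·(-8) = -4.8
Best response: Defend A (2.4 is the largest).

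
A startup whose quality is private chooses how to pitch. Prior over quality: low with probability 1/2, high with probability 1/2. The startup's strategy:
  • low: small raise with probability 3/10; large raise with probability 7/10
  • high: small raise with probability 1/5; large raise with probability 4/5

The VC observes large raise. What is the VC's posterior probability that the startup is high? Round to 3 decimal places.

P(large raise) = (1/2)·(7/10) + (1/2)·(4/5) = 3/4
P(high | large raise) = ((1/2)·(4/5)) / (3/4) = (2/5) / (3/4) = 8/15

0.533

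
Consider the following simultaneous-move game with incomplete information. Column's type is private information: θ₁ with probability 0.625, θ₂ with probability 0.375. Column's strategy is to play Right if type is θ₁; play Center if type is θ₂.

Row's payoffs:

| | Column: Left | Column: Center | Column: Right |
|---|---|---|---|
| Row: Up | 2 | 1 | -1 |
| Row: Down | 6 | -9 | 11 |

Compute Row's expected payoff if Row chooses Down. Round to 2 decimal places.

3.50

Take the expectation over Column's type, weighting each type's action by its prior probability.
E[Down] = 0.625·11 + 0.375·(-9) = 6.875 + (-3.375) = 3.5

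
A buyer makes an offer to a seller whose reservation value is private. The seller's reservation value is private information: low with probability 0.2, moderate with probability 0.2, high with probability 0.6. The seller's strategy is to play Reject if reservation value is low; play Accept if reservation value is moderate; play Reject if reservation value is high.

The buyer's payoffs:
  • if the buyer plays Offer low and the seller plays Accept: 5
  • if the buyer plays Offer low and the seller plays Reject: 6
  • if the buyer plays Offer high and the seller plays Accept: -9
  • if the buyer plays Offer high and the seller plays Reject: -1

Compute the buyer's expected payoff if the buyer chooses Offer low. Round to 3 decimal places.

5.800

Take the expectation over the seller's reservation value, weighting each type's action by its prior probability.
E[Offer low] = 0.2·6 + 0.2·5 + 0.6·6 = 1.2 + 1 + 3.6 = 5.8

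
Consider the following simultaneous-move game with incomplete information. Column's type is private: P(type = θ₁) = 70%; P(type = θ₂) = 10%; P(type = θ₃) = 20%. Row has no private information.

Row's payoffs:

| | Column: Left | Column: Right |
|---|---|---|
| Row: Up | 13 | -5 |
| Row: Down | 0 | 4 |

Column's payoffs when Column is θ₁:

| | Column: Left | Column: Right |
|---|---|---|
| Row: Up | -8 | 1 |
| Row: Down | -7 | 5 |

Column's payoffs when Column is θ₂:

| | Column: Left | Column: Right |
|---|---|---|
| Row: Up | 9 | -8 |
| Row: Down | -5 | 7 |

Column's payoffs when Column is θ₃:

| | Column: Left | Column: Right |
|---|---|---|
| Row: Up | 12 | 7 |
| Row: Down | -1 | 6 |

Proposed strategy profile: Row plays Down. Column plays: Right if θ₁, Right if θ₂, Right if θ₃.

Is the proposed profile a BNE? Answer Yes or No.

Row plays Down: E[Down] = 0.7·(4) + 0.1·(4) + 0.2·(4) = 4; E[Up] = -5. Best-responding. ✓
Column (type θ₁), facing Down: Left gives -7, Right gives 5. Proposed Right is best. ✓
Column (type θ₂), facing Down: Left gives -5, Right gives 7. Proposed Right is best. ✓
Column (type θ₃), facing Down: Left gives -1, Right gives 6. Proposed Right is best. ✓

Yes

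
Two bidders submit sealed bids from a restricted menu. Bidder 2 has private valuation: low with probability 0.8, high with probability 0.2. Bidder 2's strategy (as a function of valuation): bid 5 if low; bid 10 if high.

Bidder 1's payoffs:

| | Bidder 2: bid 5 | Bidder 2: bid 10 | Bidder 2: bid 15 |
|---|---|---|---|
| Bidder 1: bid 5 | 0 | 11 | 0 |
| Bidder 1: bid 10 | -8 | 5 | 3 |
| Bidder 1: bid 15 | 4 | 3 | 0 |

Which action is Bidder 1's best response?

bid 15

E[bid 5] = 0.8·(0) + 0.2·(11) = 2.2
E[bid 10] = 0.8·(-8) + 0.2·(5) = -5.4
E[bid 15] = 0.8·(4) + 0.2·(3) = 3.8
Best response: bid 15 (3.8 is the largest).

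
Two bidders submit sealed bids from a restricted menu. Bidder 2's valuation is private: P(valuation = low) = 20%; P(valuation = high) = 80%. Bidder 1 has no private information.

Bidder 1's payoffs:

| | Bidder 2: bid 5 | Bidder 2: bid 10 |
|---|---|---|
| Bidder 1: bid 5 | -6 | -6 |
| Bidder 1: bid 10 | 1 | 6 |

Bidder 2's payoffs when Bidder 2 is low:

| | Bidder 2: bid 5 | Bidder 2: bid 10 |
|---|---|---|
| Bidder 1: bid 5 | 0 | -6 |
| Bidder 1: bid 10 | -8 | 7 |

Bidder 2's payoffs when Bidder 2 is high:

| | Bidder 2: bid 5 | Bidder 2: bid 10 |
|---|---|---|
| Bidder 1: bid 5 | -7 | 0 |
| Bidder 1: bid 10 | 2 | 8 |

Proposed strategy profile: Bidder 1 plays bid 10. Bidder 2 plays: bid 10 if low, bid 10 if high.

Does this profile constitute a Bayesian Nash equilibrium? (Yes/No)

Yes

A profile is a BNE iff every type of every player is best-responding given beliefs about the other side.
Bidder 1 plays bid 10: E[bid 10] = 0.2·(6) + 0.8·(6) = 6; E[bid 5] = -6. Best-responding. ✓
Bidder 2 (valuation low), facing bid 10: bid 5 gives -8, bid 10 gives 7. Proposed bid 10 is best. ✓
Bidder 2 (valuation high), facing bid 10: bid 5 gives 2, bid 10 gives 8. Proposed bid 10 is best. ✓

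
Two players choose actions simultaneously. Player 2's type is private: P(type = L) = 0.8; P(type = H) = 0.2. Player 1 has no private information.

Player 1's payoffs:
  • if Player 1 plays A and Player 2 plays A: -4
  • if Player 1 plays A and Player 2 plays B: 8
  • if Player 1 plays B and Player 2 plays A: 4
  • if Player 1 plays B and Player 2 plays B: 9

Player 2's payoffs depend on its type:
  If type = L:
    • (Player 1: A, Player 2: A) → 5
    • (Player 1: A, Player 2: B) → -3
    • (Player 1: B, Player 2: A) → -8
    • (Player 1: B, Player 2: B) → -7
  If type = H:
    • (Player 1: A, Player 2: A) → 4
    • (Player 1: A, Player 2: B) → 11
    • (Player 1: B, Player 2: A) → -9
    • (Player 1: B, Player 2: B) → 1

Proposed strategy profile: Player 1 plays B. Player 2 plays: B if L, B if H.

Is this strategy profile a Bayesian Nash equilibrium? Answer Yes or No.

Player 1 plays B: E[B] = 0.8·(9) + 0.2·(9) = 9; E[A] = 8. Best-responding. ✓
Player 2 (type L), facing B: A gives -8, B gives -7. Proposed B is best. ✓
Player 2 (type H), facing B: A gives -9, B gives 1. Proposed B is best. ✓

Yes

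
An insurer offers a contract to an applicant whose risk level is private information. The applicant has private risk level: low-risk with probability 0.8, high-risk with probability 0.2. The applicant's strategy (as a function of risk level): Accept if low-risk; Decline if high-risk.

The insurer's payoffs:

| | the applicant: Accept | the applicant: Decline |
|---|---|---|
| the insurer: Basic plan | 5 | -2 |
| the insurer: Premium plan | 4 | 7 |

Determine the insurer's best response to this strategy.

Premium plan

E[Basic plan] = 0.8·(5) + 0.2·(-2) = 3.6
E[Premium plan] = 0.8·(4) + 0.2·(7) = 4.6
Best response: Premium plan (4.6 is the largest).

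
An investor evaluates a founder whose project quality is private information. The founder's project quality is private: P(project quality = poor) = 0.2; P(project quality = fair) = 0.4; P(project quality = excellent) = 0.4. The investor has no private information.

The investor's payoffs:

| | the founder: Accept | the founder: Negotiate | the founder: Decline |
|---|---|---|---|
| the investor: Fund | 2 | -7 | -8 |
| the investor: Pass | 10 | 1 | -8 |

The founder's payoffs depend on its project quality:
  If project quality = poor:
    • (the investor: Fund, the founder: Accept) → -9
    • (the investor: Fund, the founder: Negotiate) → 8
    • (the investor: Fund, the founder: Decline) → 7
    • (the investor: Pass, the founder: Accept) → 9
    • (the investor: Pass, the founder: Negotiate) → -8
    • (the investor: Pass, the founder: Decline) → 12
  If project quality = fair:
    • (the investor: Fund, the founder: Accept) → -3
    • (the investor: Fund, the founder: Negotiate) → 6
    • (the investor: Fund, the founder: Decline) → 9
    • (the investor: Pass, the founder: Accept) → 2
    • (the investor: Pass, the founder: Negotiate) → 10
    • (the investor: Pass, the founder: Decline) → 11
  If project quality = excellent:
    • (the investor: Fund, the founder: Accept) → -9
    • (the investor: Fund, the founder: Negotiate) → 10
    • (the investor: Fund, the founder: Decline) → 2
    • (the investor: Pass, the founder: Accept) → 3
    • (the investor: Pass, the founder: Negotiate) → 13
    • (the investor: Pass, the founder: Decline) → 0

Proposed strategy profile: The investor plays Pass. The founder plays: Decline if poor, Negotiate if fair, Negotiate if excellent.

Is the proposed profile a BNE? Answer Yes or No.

No

The investor plays Pass: E[Pass] = 0.2·(-8) + 0.4·(1) + 0.4·(1) = -0.8; E[Fund] = -7.2. Best-responding. ✓
The founder (project quality poor), facing Pass: Accept gives 9, Negotiate gives -8, Decline gives 12. Proposed Decline is best. ✓
The founder (project quality fair), facing Pass: Accept gives 2, Negotiate gives 10, Decline gives 11. Proposed Negotiate is not best — profitable deviation exists. ✗
The founder (project quality excellent), facing Pass: Accept gives 3, Negotiate gives 13, Decline gives 0. Proposed Negotiate is best. ✓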